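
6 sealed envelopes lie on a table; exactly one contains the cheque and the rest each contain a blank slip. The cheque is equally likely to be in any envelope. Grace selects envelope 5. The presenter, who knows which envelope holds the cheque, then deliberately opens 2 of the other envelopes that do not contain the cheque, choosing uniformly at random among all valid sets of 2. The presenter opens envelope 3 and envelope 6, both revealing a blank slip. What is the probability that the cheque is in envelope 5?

1/6

Condition on the true location of the cheque.
If it is in any of envelopes 1, 2, and 4 (prior 1/6 each): the presenter has 6 equally likely choices, so probability 1/6; weight (1/6)·(1/6) = 1/36 each.
If it is in either of envelopes 3 and 6 (prior 1/6 each): that envelope was opened and seen not to hold the prize — ruled out; weight (1/6)·0 = 0 each.
If it is in envelope 5 (prior 1/6): the presenter has 10 equally likely choices, so probability 1/10; weight (1/6)·(1/10) = 1/60.
The weights sum to 1/10.
So P(the cheque in envelope 5 | the presenter opened envelope 3 and envelope 6) = (1/60) / (1/10) = 1/6.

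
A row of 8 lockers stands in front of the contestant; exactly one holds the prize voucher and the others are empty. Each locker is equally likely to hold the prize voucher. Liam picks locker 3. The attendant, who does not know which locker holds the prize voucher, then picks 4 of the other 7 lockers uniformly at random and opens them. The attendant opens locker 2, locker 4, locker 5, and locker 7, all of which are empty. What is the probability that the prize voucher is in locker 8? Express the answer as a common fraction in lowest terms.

Because the attendant chose which lockers to open without knowing where the prize voucher is, the choice is independent of the prize location. Learning that none of the 4 opened lockers holds the prize voucher simply rules out those 4 locations and leaves the remaining 4 lockers still equally likely by symmetry.
So P(the prize voucher in locker 8) = 1/4.

1/4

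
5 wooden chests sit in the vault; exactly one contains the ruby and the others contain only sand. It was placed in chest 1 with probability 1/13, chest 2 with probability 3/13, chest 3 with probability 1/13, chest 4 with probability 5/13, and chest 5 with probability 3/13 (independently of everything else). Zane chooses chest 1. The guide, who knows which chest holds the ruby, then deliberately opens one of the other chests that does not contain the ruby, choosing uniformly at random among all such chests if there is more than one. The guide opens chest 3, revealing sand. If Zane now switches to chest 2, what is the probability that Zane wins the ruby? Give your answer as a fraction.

12/47

Apply Bayes' rule, conditioning on where the ruby actually is.
If it is in chest 1 (prior 1/13): the guide has 4 equally likely choices, so probability 1/4; weight (1/13)·(1/4) = 1/52.
If it is in either of chests 2 and 5 (prior 3/13 each): the guide has 3 equally likely choices, so probability 1/3; weight (3/13)·(1/3) = 1/13 each.
If it is in chest 3 (prior 1/13): the guide opened chest 3, so this case is ruled out; weight (1/13)·0 = 0.
If it is in chest 4 (prior 5/13): the guide has 3 equally likely choices, so probability 1/3; weight (5/13)·(1/3) = 5/39.
The weights sum to 47/156.
So P(the ruby in chest 2 | the guide opened chest 3) = (1/13) / (47/156) = 12/47.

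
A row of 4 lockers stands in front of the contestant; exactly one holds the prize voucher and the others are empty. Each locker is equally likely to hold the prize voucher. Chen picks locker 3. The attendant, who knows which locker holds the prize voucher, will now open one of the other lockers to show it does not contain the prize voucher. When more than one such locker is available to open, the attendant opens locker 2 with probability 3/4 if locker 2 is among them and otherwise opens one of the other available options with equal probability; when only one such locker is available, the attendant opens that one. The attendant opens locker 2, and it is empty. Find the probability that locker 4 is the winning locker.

Condition on the true location of the prize voucher.
If it is in any of lockers 1, 3, and 4 (prior 1/4 each): locker 2 is available, opened with probability 3/4; weight (1/4)·(3/4) = 3/16 each.
If it is in locker 2 (prior 1/4): the attendant opened locker 2, so this case is ruled out; weight (1/4)·0 = 0.
The weights sum to 9/16.
So P(the prize voucher in locker 4 | the attendant opened locker 2) = (3/16) / (9/16) = 1/3.

1/3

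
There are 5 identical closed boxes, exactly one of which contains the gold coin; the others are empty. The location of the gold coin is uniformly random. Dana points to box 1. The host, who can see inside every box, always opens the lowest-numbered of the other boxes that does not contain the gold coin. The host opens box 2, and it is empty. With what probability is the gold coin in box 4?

Condition on the true location of the gold coin.
If it is in any of boxes 1, 3, 4, and 5 (prior 1/5 each): box 2 is the lowest-numbered option available, probability 1; weight (1/5)·1 = 1/5 each.
If it is in box 2 (prior 1/5): the host opened box 2, so this case is ruled out; weight (1/5)·0 = 0.
The weights sum to 4/5.
So P(the gold coin in box 4 | the host opened box 2) = (1/5) / (4/5) = 1/4.

1/4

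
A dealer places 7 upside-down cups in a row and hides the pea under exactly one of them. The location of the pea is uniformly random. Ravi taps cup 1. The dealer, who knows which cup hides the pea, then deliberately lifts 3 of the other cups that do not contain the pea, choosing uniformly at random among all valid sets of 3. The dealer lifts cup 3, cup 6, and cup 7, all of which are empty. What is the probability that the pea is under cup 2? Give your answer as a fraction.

2/7

Condition on the true location of the pea.
If it is under cup 1 (prior 1/7): the dealer has 20 equally likely choices, so probability 1/20; weight (1/7)·(1/20) = 1/140.
If it is under any of cups 2, 4, and 5 (prior 1/7 each): the dealer has 10 equally likely choices, so probability 1/10; weight (1/7)·(1/10) = 1/70 each.
If it is under any of cups 3, 6, and 7 (prior 1/7 each): that cup was opened and seen not to hold the prize — ruled out; weight (1/7)·0 = 0 each.
The weights sum to 1/20.
So P(the pea under cup 2 | the dealer opened cup 3, cup 6, and cup 7) = (1/70) / (1/20) = 2/7.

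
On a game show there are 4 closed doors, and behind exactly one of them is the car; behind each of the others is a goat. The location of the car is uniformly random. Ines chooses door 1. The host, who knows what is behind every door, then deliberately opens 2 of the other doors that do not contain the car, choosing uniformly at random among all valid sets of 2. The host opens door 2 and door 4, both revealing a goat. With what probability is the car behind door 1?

Condition on the true location of the car.
If it is behind door 1 (prior 1/4): the host has 3 equally likely choices, so probability 1/3; weight (1/4)·(1/3) = 1/12.
If it is behind either of doors 2 and 4 (prior 1/4 each): that door was opened and seen not to hold the prize — ruled out; weight (1/4)·0 = 0 each.
If it is behind door 3 (prior 1/4): the host has no choice, probability 1; weight (1/4)·1 = 1/4.
The weights sum to 1/3.
So P(the car behind door 1 | the host opened door 2 and door 4) = (1/12) / (1/3) = 1/4.

1/4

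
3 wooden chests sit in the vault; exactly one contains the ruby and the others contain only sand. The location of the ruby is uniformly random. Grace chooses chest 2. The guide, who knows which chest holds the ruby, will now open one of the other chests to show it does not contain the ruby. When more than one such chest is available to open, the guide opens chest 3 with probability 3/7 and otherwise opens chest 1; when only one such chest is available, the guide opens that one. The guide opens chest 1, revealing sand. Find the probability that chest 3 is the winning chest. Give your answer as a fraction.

7/11

Consider each possible location of the ruby in turn.
If it is in chest 1 (prior 1/3): the guide opened chest 1, so this case is ruled out; weight (1/3)·0 = 0.
If it is in chest 2 (prior 1/3): chest 3 is available but not opened, probability 4/7; weight (1/3)·(4/7) = 4/21.
If it is in chest 3 (prior 1/3): only chest 1 is available, probability 1; weight (1/3)·1 = 1/3.
The weights sum to 11/21.
So P(the ruby in chest 3 | the guide opened chest 1) = (1/3) / (11/21) = 7/11.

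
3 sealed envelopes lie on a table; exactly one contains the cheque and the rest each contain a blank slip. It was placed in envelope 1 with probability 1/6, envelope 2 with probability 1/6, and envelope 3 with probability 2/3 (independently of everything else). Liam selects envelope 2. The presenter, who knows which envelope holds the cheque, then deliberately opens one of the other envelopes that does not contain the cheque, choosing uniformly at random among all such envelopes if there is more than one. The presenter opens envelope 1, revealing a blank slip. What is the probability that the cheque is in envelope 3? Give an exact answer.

8/9

Condition on the true location of the cheque.
If it is in envelope 1 (prior 1/6): the presenter opened envelope 1, so this case is ruled out; weight (1/6)·0 = 0.
If it is in envelope 2 (prior 1/6): the presenter has 2 equally likely choices, so probability 1/2; weight (1/6)·(1/2) = 1/12.
If it is in envelope 3 (prior 2/3): the presenter has no choice, probability 1; weight (2/3)·1 = 2/3.
The weights sum to 3/4.
So P(the cheque in envelope 3 | the presenter opened envelope 1) = (2/3) / (3/4) = 8/9.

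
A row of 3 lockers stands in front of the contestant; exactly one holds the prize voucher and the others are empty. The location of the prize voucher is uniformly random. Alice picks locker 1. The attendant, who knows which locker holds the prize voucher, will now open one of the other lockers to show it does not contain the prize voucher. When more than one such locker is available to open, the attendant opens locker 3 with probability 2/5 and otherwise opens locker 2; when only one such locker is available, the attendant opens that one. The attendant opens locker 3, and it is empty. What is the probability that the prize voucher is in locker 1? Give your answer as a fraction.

Apply Bayes' rule, conditioning on where the prize voucher actually is.
If it is in locker 1 (prior 1/3): locker 3 is available, opened with probability 2/5; weight (1/3)·(2/5) = 2/15.
If it is in locker 2 (prior 1/3): only locker 3 is available, probability 1; weight (1/3)·1 = 1/3.
If it is in locker 3 (prior 1/3): the attendant opened locker 3, so this case is ruled out; weight (1/3)·0 = 0.
The weights sum to 7/15.
So P(the prize voucher in locker 1 | the attendant opened locker 3) = (2/15) / (7/15) = 2/7.

2/7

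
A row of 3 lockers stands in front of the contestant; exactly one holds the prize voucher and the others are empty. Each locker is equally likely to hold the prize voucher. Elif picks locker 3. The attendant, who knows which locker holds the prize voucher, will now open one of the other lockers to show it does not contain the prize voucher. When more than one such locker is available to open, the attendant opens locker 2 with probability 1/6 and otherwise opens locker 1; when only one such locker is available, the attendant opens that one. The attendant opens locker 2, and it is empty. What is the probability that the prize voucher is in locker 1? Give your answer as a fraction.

6/7

Apply Bayes' rule, conditioning on where the prize voucher actually is.
If it is in locker 1 (prior 1/3): only locker 2 is available, probability 1; weight (1/3)·1 = 1/3.
If it is in locker 2 (prior 1/3): the attendant opened locker 2, so this case is ruled out; weight (1/3)·0 = 0.
If it is in locker 3 (prior 1/3): locker 2 is available, opened with probability 1/6; weight (1/3)·(1/6) = 1/18.
The weights sum to 7/18.
So P(the prize voucher in locker 1 | the attendant opened locker 2) = (1/3) / (7/18) = 6/7.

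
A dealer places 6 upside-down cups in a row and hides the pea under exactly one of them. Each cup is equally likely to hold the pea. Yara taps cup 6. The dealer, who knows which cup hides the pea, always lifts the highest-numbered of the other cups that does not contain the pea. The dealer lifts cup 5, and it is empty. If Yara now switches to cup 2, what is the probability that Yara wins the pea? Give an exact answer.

1/5

Condition on the true location of the pea.
If it is under any of cups 1, 2, 3, 4, and 6 (prior 1/6 each): cup 5 is the highest-numbered option available, probability 1; weight (1/6)·1 = 1/6 each.
If it is under cup 5 (prior 1/6): the dealer opened cup 5, so this case is ruled out; weight (1/6)·0 = 0.
The weights sum to 5/6.
So P(the pea under cup 2 | the dealer opened cup 5) = (1/6) / (5/6) = 1/5.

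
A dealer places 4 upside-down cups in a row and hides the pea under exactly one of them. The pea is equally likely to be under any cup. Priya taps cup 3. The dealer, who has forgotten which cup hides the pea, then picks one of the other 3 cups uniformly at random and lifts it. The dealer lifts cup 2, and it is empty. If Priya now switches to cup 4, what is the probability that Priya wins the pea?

Because the dealer chose which cup to lift without knowing where the pea is, the choice is independent of the prize location. Learning that cup 2 does not hold the pea simply rules out that one location and leaves the remaining 3 cups still equally likely by symmetry.
So P(the pea under cup 4) = 1/3.

1/3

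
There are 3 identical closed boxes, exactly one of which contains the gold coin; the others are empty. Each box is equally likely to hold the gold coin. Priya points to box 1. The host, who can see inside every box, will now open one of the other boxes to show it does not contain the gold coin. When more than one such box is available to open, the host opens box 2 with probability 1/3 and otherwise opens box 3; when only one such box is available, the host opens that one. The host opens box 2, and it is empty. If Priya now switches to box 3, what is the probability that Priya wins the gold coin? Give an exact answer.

3/4

Condition on the true location of the gold coin.
If it is in box 1 (prior 1/3): box 2 is available, opened with probability 1/3; weight (1/3)·(1/3) = 1/9.
If it is in box 2 (prior 1/3): the host opened box 2, so this case is ruled out; weight (1/3)·0 = 0.
If it is in box 3 (prior 1/3): only box 2 is available, probability 1; weight (1/3)·1 = 1/3.
The weights sum to 4/9.
So P(the gold coin in box 3 | the host opened box 2) = (1/3) / (4/9) = 3/4.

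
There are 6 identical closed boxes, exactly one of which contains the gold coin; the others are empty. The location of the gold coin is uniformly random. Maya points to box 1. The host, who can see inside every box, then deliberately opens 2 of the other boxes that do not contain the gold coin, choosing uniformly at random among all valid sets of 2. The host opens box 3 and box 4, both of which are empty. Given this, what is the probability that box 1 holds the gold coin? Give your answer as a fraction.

Condition on the true location of the gold coin.
If it is in box 1 (prior 1/6): the host has 10 equally likely choices, so probability 1/10; weight (1/6)·(1/10) = 1/60.
If it is in any of boxes 2, 5, and 6 (prior 1/6 each): the host has 6 equally likely choices, so probability 1/6; weight (1/6)·(1/6) = 1/36 each.
If it is in either of boxes 3 and 4 (prior 1/6 each): that box was opened and seen not to hold the prize — ruled out; weight (1/6)·0 = 0 each.
The weights sum to 1/10.
So P(the gold coin in box 1 | the host opened box 3 and box 4) = (1/60) / (1/10) = 1/6.

1/6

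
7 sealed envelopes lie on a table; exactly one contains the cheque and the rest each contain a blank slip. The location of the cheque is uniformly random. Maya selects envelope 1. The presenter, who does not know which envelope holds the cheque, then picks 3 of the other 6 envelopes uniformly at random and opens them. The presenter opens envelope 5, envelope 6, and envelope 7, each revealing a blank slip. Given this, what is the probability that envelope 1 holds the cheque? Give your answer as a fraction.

Apply Bayes' rule, conditioning on where the cheque actually is.
If it is in any of envelopes 1, 2, 3, and 4 (prior 1/7 each): the presenter picks exactly this set with probability 1/20 regardless, and none is the prize; weight (1/7)·(1/20) = 1/140 each.
If it is in any of envelopes 5, 6, and 7 (prior 1/7 each): that envelope was opened and seen not to hold the prize — ruled out; weight (1/7)·0 = 0 each.
The weights sum to 1/35.
So P(the cheque in envelope 1 | the presenter opened envelope 5, envelope 6, and envelope 7) = (1/140) / (1/35) = 1/4.

1/4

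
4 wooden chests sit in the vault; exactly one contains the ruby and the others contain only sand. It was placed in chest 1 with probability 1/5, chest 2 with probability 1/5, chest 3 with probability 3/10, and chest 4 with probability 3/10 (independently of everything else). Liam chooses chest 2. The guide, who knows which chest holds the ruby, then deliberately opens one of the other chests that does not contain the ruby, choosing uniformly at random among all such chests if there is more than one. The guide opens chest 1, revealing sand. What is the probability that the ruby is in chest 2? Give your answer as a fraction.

Apply Bayes' rule, conditioning on where the ruby actually is.
If it is in chest 1 (prior 1/5): the guide opened chest 1, so this case is ruled out; weight (1/5)·0 = 0.
If it is in chest 2 (prior 1/5): the guide has 3 equally likely choices, so probability 1/3; weight (1/5)·(1/3) = 1/15.
If it is in either of chests 3 and 4 (prior 3/10 each): the guide has 2 equally likely choices, so probability 1/2; weight (3/10)·(1/2) = 3/20 each.
The weights sum to 11/30.
So P(the ruby in chest 2 | the guide opened chest 1) = (1/15) / (11/30) = 2/11.

2/11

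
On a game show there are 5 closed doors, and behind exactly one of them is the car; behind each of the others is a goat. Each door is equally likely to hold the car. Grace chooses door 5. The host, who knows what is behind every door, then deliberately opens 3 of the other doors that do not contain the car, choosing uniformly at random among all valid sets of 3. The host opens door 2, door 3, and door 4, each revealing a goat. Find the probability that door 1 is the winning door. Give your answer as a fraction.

Apply Bayes' rule, conditioning on where the car actually is.
If it is behind door 1 (prior 1/5): the host has no choice, probability 1; weight (1/5)·1 = 1/5.
If it is behind any of doors 2, 3, and 4 (prior 1/5 each): that door was opened and seen not to hold the prize — ruled out; weight (1/5)·0 = 0 each.
If it is behind door 5 (prior 1/5): the host has 4 equally likely choices, so probability 1/4; weight (1/5)·(1/4) = 1/20.
The weights sum to 1/4.
So P(the car behind door 1 | the host opened door 2, door 3, and door 4) = (1/5) / (1/4) = 4/5.

4/5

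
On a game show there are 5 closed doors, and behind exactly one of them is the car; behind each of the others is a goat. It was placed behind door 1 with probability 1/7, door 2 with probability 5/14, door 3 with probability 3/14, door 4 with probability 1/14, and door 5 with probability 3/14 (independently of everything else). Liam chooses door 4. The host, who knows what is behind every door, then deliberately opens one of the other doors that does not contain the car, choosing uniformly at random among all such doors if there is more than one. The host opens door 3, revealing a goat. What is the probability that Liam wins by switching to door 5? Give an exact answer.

Condition on the true location of the car.
If it is behind door 1 (prior 1/7): the host has 3 equally likely choices, so probability 1/3; weight (1/7)·(1/3) = 1/21.
If it is behind door 2 (prior 5/14): the host has 3 equally likely choices, so probability 1/3; weight (5/14)·(1/3) = 5/42.
If it is behind door 3 (prior 3/14): the host opened door 3, so this case is ruled out; weight (3/14)·0 = 0.
If it is behind door 4 (prior 1/14): the host has 4 equally likely choices, so probability 1/4; weight (1/14)·(1/4) = 1/56.
If it is behind door 5 (prior 3/14): the host has 3 equally likely choices, so probability 1/3; weight (3/14)·(1/3) = 1/14.
The weights sum to 43/168.
So P(the car behind door 5 | the host opened door 3) = (1/14) / (43/168) = 12/43.

12/43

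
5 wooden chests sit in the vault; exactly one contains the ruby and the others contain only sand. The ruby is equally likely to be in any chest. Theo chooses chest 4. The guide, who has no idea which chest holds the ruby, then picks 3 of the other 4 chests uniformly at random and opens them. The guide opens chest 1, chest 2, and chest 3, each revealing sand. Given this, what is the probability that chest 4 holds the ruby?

Consider each possible location of the ruby in turn.
If it is in any of chests 1, 2, and 3 (prior 1/5 each): that chest was opened and seen not to hold the prize — ruled out; weight (1/5)·0 = 0 each.
If it is in either of chests 4 and 5 (prior 1/5 each): the guide picks exactly this set with probability 1/4 regardless, and none is the prize; weight (1/5)·(1/4) = 1/20 each.
The weights sum to 1/10.
So P(the ruby in chest 4 | the guide opened chest 1, chest 2, and chest 3) = (1/20) / (1/10) = 1/2.

1/2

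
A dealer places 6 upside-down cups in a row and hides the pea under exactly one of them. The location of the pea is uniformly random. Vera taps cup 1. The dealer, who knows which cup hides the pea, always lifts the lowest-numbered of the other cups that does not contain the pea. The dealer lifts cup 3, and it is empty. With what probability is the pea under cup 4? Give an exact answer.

0

Consider each possible location of the pea in turn.
If it is under any of cups 1, 4, 5, and 6 (prior 1/6 each): the dealer would have opened cup 2 instead, probability 0; weight (1/6)·0 = 0 each.
If it is under cup 2 (prior 1/6): cup 3 is the lowest-numbered option available, probability 1; weight (1/6)·1 = 1/6.
If it is under cup 3 (prior 1/6): the dealer opened cup 3, so this case is ruled out; weight (1/6)·0 = 0.
The weights sum to 1/6.
So P(the pea under cup 4 | the dealer opened cup 3) = 0 / (1/6) = 0.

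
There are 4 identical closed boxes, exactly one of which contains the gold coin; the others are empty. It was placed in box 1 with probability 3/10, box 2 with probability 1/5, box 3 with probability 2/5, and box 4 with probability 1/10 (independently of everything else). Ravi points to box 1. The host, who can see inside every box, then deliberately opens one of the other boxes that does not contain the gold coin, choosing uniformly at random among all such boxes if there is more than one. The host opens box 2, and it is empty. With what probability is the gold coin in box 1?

Consider each possible location of the gold coin in turn.
If it is in box 1 (prior 3/10): the host has 3 equally likely choices, so probability 1/3; weight (3/10)·(1/3) = 1/10.
If it is in box 2 (prior 1/5): the host opened box 2, so this case is ruled out; weight (1/5)·0 = 0.
If it is in box 3 (prior 2/5): the host has 2 equally likely choices, so probability 1/2; weight (2/5)·(1/2) = 1/5.
If it is in box 4 (prior 1/10): the host has 2 equally likely choices, so probability 1/2; weight (1/10)·(1/2) = 1/20.
The weights sum to 7/20.
So P(the gold coin in box 1 | the host opened box 2) = (1/10) / (7/20) = 2/7.

2/7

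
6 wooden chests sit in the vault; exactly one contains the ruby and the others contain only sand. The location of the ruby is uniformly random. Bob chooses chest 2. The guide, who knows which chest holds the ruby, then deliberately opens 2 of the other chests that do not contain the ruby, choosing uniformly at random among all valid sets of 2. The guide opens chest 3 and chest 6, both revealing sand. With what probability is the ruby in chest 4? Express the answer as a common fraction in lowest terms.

5/18

Condition on the true location of the ruby.
If it is in any of chests 1, 4, and 5 (prior 1/6 each): the guide has 6 equally likely choices, so probability 1/6; weight (1/6)·(1/6) = 1/36 each.
If it is in chest 2 (prior 1/6): the guide has 10 equally likely choices, so probability 1/10; weight (1/6)·(1/10) = 1/60.
If it is in either of chests 3 and 6 (prior 1/6 each): that chest was opened and seen not to hold the prize — ruled out; weight (1/6)·0 = 0 each.
The weights sum to 1/10.
So P(the ruby in chest 4 | the guide opened chest 3 and chest 6) = (1/36) / (1/10) = 5/18.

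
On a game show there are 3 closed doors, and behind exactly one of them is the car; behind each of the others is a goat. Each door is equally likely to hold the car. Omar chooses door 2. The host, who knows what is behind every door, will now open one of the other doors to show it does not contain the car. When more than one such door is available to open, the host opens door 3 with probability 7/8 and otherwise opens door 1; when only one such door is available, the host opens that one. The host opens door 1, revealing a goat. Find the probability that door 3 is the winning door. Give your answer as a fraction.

Apply Bayes' rule, conditioning on where the car actually is.
If it is behind door 1 (prior 1/3): the host opened door 1, so this case is ruled out; weight (1/3)·0 = 0.
If it is behind door 2 (prior 1/3): door 3 is available but not opened, probability 1/8; weight (1/3)·(1/8) = 1/24.
If it is behind door 3 (prior 1/3): only door 1 is available, probability 1; weight (1/3)·1 = 1/3.
The weights sum to 3/8.
So P(the car behind door 3 | the host opened door 1) = (1/3) / (3/8) = 8/9.

8/9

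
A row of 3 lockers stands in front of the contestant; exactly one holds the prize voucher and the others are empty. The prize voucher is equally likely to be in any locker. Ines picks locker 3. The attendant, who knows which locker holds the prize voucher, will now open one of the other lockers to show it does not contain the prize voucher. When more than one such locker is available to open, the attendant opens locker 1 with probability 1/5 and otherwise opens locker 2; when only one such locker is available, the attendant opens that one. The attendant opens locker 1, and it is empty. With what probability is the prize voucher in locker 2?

Apply Bayes' rule, conditioning on where the prize voucher actually is.
If it is in locker 1 (prior 1/3): the attendant opened locker 1, so this case is ruled out; weight (1/3)·0 = 0.
If it is in locker 2 (prior 1/3): only locker 1 is available, probability 1; weight (1/3)·1 = 1/3.
If it is in locker 3 (prior 1/3): locker 1 is available, opened with probability 1/5; weight (1/3)·(1/5) = 1/15.
The weights sum to 2/5.
So P(the prize voucher in locker 2 | the attendant opened locker 1) = (1/3) / (2/5) = 5/6.

5/6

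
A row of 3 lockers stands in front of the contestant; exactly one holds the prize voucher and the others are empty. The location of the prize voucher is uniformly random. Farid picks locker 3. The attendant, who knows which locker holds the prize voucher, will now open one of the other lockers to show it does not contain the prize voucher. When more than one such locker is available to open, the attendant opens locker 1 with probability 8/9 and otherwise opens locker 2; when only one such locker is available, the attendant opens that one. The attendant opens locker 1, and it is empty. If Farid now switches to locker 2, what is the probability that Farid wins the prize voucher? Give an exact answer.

9/17

Condition on the true location of the prize voucher.
If it is in locker 1 (prior 1/3): the attendant opened locker 1, so this case is ruled out; weight (1/3)·0 = 0.
If it is in locker 2 (prior 1/3): only locker 1 is available, probability 1; weight (1/3)·1 = 1/3.
If it is in locker 3 (prior 1/3): locker 1 is available, opened with probability 8/9; weight (1/3)·(8/9) = 8/27.
The weights sum to 17/27.
So P(the prize voucher in locker 2 | the attendant opened locker 1) = (1/3) / (17/27) = 9/17.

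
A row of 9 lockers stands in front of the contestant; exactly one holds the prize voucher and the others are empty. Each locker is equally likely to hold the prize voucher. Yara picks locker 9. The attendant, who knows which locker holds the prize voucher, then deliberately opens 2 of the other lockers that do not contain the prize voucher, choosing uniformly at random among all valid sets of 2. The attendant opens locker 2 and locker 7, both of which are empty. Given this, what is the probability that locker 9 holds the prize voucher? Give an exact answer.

1/9

Apply Bayes' rule, conditioning on where the prize voucher actually is.
If it is in any of lockers 1, 3, 4, 5, 6, and 8 (prior 1/9 each): the attendant has 21 equally likely choices, so probability 1/21; weight (1/9)·(1/21) = 1/189 each.
If it is in either of lockers 2 and 7 (prior 1/9 each): that locker was opened and seen not to hold the prize — ruled out; weight (1/9)·0 = 0 each.
If it is in locker 9 (prior 1/9): the attendant has 28 equally likely choices, so probability 1/28; weight (1/9)·(1/28) = 1/252.
The weights sum to 1/28.
So P(the prize voucher in locker 9 | the attendant opened locker 2 and locker 7) = (1/252) / (1/28) = 1/9.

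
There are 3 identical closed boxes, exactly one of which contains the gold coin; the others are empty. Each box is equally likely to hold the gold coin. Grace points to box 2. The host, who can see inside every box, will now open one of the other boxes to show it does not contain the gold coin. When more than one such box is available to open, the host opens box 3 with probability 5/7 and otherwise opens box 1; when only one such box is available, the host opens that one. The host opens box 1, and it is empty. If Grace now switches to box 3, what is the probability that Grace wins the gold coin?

Consider each possible location of the gold coin in turn.
If it is in box 1 (prior 1/3): the host opened box 1, so this case is ruled out; weight (1/3)·0 = 0.
If it is in box 2 (prior 1/3): box 3 is available but not opened, probability 2/7; weight (1/3)·(2/7) = 2/21.
If it is in box 3 (prior 1/3): only box 1 is available, probability 1; weight (1/3)·1 = 1/3.
The weights sum to 3/7.
So P(the gold coin in box 3 | the host opened box 1) = (1/3) / (3/7) = 7/9.

7/9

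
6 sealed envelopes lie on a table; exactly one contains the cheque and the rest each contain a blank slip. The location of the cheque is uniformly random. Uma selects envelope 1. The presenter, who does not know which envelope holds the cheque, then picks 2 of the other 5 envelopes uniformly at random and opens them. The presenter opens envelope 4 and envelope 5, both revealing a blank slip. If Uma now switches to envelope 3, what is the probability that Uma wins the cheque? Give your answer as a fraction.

1/4

Condition on the true location of the cheque.
If it is in any of envelopes 1, 2, 3, and 6 (prior 1/6 each): the presenter picks exactly this set with probability 1/10 regardless, and none is the prize; weight (1/6)·(1/10) = 1/60 each.
If it is in either of envelopes 4 and 5 (prior 1/6 each): that envelope was opened and seen not to hold the prize — ruled out; weight (1/6)·0 = 0 each.
The weights sum to 1/15.
So P(the cheque in envelope 3 | the presenter opened envelope 4 and envelope 5) = (1/60) / (1/15) = 1/4.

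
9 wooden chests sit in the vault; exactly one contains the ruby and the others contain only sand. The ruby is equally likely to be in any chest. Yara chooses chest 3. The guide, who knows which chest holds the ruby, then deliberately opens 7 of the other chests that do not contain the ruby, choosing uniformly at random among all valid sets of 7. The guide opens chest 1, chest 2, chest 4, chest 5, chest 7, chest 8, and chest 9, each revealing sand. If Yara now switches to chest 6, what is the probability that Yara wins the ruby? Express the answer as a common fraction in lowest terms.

8/9

Condition on the true location of the ruby.
If it is in any of chests 1, 2, 4, 5, 7, 8, and 9 (prior 1/9 each): that chest was opened and seen not to hold the prize — ruled out; weight (1/9)·0 = 0 each.
If it is in chest 3 (prior 1/9): the guide has 8 equally likely choices, so probability 1/8; weight (1/9)·(1/8) = 1/72.
If it is in chest 6 (prior 1/9): the guide has no choice, probability 1; weight (1/9)·1 = 1/9.
The weights sum to 1/8.
So P(the ruby in chest 6 | the guide opened chest 1, chest 2, chest 4, chest 5, chest 7, chest 8, and chest 9) = (1/9) / (1/8) = 8/9.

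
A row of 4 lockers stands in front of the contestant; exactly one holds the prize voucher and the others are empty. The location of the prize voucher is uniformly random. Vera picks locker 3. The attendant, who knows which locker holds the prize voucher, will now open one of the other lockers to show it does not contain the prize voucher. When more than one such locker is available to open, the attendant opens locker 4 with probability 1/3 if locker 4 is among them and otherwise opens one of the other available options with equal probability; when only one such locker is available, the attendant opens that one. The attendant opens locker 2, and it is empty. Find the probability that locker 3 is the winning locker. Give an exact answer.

Condition on the true location of the prize voucher.
If it is in locker 1 (prior 1/4): locker 4 is available but not opened, probability 2/3; weight (1/4)·(2/3) = 1/6.
If it is in locker 2 (prior 1/4): the attendant opened locker 2, so this case is ruled out; weight (1/4)·0 = 0.
If it is in locker 3 (prior 1/4): locker 4 is available but not opened; locker 2 gets probability (1 − 1/3)/2 = 1/3; weight (1/4)·(1/3) = 1/12.
If it is in locker 4 (prior 1/4): locker 4 holds the prize so is unavailable; the attendant chooses uniformly among the 2 others, probability 1/2; weight (1/4)·(1/2) = 1/8.
The weights sum to 3/8.
So P(the prize voucher in locker 3 | the attendant opened locker 2) = (1/12) / (3/8) = 2/9.

2/9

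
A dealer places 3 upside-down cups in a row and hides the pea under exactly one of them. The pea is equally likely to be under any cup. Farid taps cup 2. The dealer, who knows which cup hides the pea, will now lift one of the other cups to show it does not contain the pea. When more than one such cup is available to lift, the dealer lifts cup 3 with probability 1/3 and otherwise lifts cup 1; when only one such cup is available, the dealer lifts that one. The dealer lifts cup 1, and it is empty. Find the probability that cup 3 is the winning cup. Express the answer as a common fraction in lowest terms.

3/5

Apply Bayes' rule, conditioning on where the pea actually is.
If it is under cup 1 (prior 1/3): the dealer opened cup 1, so this case is ruled out; weight (1/3)·0 = 0.
If it is under cup 2 (prior 1/3): cup 3 is available but not opened, probability 2/3; weight (1/3)·(2/3) = 2/9.
If it is under cup 3 (prior 1/3): only cup 1 is available, probability 1; weight (1/3)·1 = 1/3.
The weights sum to 5/9.
So P(the pea under cup 3 | the dealer opened cup 1) = (1/3) / (5/9) = 3/5.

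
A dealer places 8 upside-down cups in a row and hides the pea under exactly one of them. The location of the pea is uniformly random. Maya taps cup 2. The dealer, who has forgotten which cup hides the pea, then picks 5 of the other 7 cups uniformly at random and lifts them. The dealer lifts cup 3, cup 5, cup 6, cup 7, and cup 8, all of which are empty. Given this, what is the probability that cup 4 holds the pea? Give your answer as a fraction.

1/3

Condition on the true location of the pea.
If it is under any of cups 1, 2, and 4 (prior 1/8 each): the dealer picks exactly this set with probability 1/21 regardless, and none is the prize; weight (1/8)·(1/21) = 1/168 each.
If it is under any of cups 3, 5, 6, 7, and 8 (prior 1/8 each): that cup was opened and seen not to hold the prize — ruled out; weight (1/8)·0 = 0 each.
The weights sum to 1/56.
So P(the pea under cup 4 | the dealer opened cup 3, cup 5, cup 6, cup 7, and cup 8) = (1/168) / (1/56) = 1/3.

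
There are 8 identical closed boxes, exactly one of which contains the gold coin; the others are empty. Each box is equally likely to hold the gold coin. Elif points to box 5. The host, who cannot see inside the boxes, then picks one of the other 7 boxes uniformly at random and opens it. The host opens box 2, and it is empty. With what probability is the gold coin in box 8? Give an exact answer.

1/7

Consider each possible location of the gold coin in turn.
If it is in any of boxes 1, 3, 4, 5, 6, 7, and 8 (prior 1/8 each): the host picks box 2 with probability 1/7 regardless, and it is not the prize; weight (1/8)·(1/7) = 1/56 each.
If it is in box 2 (prior 1/8): the host opened box 2, so this case is ruled out; weight (1/8)·0 = 0.
The weights sum to 1/8.
So P(the gold coin in box 8 | the host opened box 2) = (1/56) / (1/8) = 1/7.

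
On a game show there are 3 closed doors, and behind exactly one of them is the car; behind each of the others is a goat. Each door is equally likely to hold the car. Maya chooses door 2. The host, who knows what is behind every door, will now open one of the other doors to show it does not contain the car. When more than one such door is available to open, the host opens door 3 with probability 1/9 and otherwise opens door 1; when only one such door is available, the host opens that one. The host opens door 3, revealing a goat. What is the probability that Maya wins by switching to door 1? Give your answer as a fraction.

Apply Bayes' rule, conditioning on where the car actually is.
If it is behind door 1 (prior 1/3): only door 3 is available, probability 1; weight (1/3)·1 = 1/3.
If it is behind door 2 (prior 1/3): door 3 is available, opened with probability 1/9; weight (1/3)·(1/9) = 1/27.
If it is behind door 3 (prior 1/3): the host opened door 3, so this case is ruled out; weight (1/3)·0 = 0.
The weights sum to 10/27.
So P(the car behind door 1 | the host opened door 3) = (1/3) / (10/27) = 9/10.

9/10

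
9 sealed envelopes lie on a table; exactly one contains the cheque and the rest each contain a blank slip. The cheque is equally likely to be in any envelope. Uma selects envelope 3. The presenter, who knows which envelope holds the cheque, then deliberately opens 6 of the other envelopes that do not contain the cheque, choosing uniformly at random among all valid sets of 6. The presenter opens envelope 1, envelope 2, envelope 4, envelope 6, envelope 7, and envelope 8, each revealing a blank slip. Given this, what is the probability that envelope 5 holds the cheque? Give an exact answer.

Apply Bayes' rule, conditioning on where the cheque actually is.
If it is in any of envelopes 1, 2, 4, 6, 7, and 8 (prior 1/9 each): that envelope was opened and seen not to hold the prize — ruled out; weight (1/9)·0 = 0 each.
If it is in envelope 3 (prior 1/9): the presenter has 28 equally likely choices, so probability 1/28; weight (1/9)·(1/28) = 1/252.
If it is in either of envelopes 5 and 9 (prior 1/9 each): the presenter has 7 equally likely choices, so probability 1/7; weight (1/9)·(1/7) = 1/63 each.
The weights sum to 1/28.
So P(the cheque in envelope 5 | the presenter opened envelope 1, envelope 2, envelope 4, envelope 6, envelope 7, and envelope 8) = (1/63) / (1/28) = 4/9.

4/9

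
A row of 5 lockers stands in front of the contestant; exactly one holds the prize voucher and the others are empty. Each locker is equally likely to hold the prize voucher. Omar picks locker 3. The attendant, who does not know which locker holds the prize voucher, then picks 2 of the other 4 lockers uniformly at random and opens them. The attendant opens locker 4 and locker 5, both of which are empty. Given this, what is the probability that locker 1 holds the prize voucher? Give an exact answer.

Consider each possible location of the prize voucher in turn.
If it is in any of lockers 1, 2, and 3 (prior 1/5 each): the attendant picks exactly this set with probability 1/6 regardless, and none is the prize; weight (1/5)·(1/6) = 1/30 each.
If it is in either of lockers 4 and 5 (prior 1/5 each): that locker was opened and seen not to hold the prize — ruled out; weight (1/5)·0 = 0 each.
The weights sum to 1/10.
So P(the prize voucher in locker 1 | the attendant opened locker 4 and locker 5) = (1/30) / (1/10) = 1/3.

1/3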